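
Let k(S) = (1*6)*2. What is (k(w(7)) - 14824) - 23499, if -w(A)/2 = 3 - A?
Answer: -38311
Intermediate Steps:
w(A) = -6 + 2*A (w(A) = -2*(3 - A) = -6 + 2*A)
k(S) = 12 (k(S) = 6*2 = 12)
(k(w(7)) - 14824) - 23499 = (12 - 14824) - 23499 = -14812 - 23499 = -38311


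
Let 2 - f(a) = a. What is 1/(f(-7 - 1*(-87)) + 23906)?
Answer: 1/23828 ≈ 4.1967e-5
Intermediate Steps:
f(a) = 2 - a
1/(f(-7 - 1*(-87)) + 23906) = 1/((2 - (-7 - 1*(-87))) + 23906) = 1/((2 - (-7 + 87)) + 23906) = 1/((2 - 1*80) + 23906) = 1/((2 - 80) + 23906) = 1/(-78 + 23906) = 1/23828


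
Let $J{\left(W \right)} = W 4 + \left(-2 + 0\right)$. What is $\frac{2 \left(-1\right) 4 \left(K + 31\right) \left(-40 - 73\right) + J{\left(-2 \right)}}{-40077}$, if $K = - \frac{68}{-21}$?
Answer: $- \frac{649766}{841617} \approx -0.77205$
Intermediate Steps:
$K = \frac{68}{21}$ ($K = \left(-68\right) \left(- \frac{1}{21}\right) = \frac{68}{21} \approx 3.2381$)
$J{\left(W \right)} = -2 + 4 W$ ($J{\left(W \right)} = 4 W - 2 = -2 + 4 W$)
$\frac{2 \left(-1\right) 4 \left(K + 31\right) \left(-40 - 73\right) + J{\left(-2 \right)}}{-40077} = \frac{2 \left(-1\right) 4 \left(\frac{68}{21} + 31\right) \left(-40 - 73\right) + \left(-2 + 4 \left(-2\right)\right)}{-40077} = \left(\left(-2\right) 4 \cdot \frac{719}{21} \left(-113\right) - 10\right) \left(- \frac{1}{40077}\right) = \left(\left(-8\right) \left(- \frac{81247}{21}\right) - 10\right) \left(- \frac{1}{40077}\right) = \left(\frac{649976}{21} - 10\right) \left(- \frac{1}{40077}\right) = \frac{649766}{21} \left(- \frac{1}{40077}\right) = - \frac{649766}{841617}$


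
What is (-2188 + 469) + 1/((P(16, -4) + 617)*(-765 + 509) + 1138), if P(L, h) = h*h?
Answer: -276604291/160910 ≈ -1719.0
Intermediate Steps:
P(L, h) = h**2
(-2188 + 469) + 1/((P(16, -4) + 617)*(-765 + 509) + 1138) = (-2188 + 469) + 1/(((-4)**2 + 617)*(-765 + 509) + 1138) = -1719 + 1/((16 + 617)*(-256) + 1138) = -1719 + 1/(633*(-256) + 1138) = -1719 + 1/(-162048 + 1138) = -1719 + 1/(-160910) = -1719 - 1/160910 = -276604291/160910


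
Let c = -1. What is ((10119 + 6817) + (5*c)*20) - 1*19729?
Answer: -2893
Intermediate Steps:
((10119 + 6817) + (5*c)*20) - 1*19729 = ((10119 + 6817) + (5*(-1))*20) - 1*19729 = (16936 - 5*20) - 19729 = (16936 - 100) - 19729 = 16836 - 19729 = -2893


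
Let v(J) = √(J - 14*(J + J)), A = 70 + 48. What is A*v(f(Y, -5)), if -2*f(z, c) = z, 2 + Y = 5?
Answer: 531*√2 ≈ 750.95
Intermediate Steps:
Y = 3 (Y = -2 + 5 = 3)
f(z, c) = -z/2
A = 118
v(J) = 3*√3*√(-J) (v(J) = √(J - 28*J) = √(-27*J) = 3*√3*√(-J))
A*v(f(Y, -5)) = 118*(3*√3*√(-(-1)*3/2)) = 118*(3*√3*√(-1*(-3/2))) = 118*(3*√3*√(3/2)) = 118*(3*√3*(√6/2)) = 118*(9*√2/2) = 531*√2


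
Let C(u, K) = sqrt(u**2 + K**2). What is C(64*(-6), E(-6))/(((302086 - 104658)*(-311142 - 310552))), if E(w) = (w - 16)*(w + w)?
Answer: -3*sqrt(377)/15342475379 ≈ -3.7966e-9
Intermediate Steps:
E(w) = 2*w*(-16 + w) (E(w) = (-16 + w)*(2*w) = 2*w*(-16 + w))
C(u, K) = sqrt(K**2 + u**2)
C(64*(-6), E(-6))/(((302086 - 104658)*(-311142 - 310552))) = sqrt((2*(-6)*(-16 - 6))**2 + (64*(-6))**2)/(((302086 - 104658)*(-311142 - 310552))) = sqrt((2*(-6)*(-22))**2 + (-384)**2)/((197428*(-621694))) = sqrt(264**2 + 147456)/(-122739803032) = sqrt(69696 + 147456)*(-1/122739803032) = sqrt(217152)*(-1/122739803032) = (24*sqrt(377))*(-1/122739803032) = -3*sqrt(377)/15342475379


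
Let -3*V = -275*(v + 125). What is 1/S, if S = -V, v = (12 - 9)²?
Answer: -3/36850 ≈ -8.1411e-5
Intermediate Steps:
v = 9 (v = 3² = 9)
V = 36850/3 (V = -(-275)*(9 + 125)/3 = -(-275)*134/3 = -⅓*(-36850) = 36850/3 ≈ 12283.)
S = -36850/3 (S = -1*36850/3 = -36850/3 ≈ -12283.)
1/S = 1/(-36850/3) = -3/36850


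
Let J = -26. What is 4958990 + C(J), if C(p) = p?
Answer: 4958964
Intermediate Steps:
4958990 + C(J) = 4958990 - 26 = 4958964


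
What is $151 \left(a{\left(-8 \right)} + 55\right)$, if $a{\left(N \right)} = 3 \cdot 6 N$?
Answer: $-13439$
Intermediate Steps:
$a{\left(N \right)} = 18 N$
$151 \left(a{\left(-8 \right)} + 55\right) = 151 \left(18 \left(-8\right) + 55\right) = 151 \left(-144 + 55\right) = 151 \left(-89\right) = -13439$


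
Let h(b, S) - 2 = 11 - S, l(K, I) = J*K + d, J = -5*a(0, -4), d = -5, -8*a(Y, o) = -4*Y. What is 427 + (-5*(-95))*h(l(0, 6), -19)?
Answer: 15627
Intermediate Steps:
a(Y, o) = Y/2 (a(Y, o) = -(-1)*Y/2 = Y/2)
J = 0 (J = -5*0/2 = -5*0 = 0)
l(K, I) = -5 (l(K, I) = 0*K - 5 = 0 - 5 = -5)
h(b, S) = 13 - S (h(b, S) = 2 + (11 - S) = 13 - S)
427 + (-5*(-95))*h(l(0, 6), -19) = 427 + (-5*(-95))*(13 - 1*(-19)) = 427 + 475*(13 + 19) = 427 + 475*32 = 427 + 15200 = 15627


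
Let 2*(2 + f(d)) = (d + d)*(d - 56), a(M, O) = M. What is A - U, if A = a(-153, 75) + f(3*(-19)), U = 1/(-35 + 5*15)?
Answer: 251439/40 ≈ 6286.0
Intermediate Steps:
f(d) = -2 + d*(-56 + d) (f(d) = -2 + ((d + d)*(d - 56))/2 = -2 + ((2*d)*(-56 + d))/2 = -2 + (2*d*(-56 + d))/2 = -2 + d*(-56 + d))
U = 1/40 (U = 1/(-35 + 75) = 1/40 ≈ 0.025000)
A = 6286 (A = -153 + (-2 + (3*(-19))² - 168*(-19)) = -153 + (-2 + (-57)² - 56*(-57)) = -153 + (-2 + 3249 + 3192) = -153 + 6439 = 6286)
A - U = 6286 - 1*1/40 = 6286 - 1/40 = 251439/40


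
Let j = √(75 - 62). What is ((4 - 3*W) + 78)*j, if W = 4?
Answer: 70*√13 ≈ 252.39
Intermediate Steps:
j = √13 ≈ 3.6056
((4 - 3*W) + 78)*j = ((4 - 3*4) + 78)*√13 = ((4 - 12) + 78)*√13 = (-8 + 78)*√13 = 70*√13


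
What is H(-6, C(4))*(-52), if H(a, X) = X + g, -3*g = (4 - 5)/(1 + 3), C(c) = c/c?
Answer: -169/3 ≈ -56.333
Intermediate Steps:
C(c) = 1
g = 1/12 (g = -(4 - 5)/(3*(1 + 3)) = -(-1)/(3*4) = -1/3*(-1/4) = 1/12 ≈ 0.083333)
H(a, X) = 1/12 + X (H(a, X) = X + 1/12 = 1/12 + X)
H(-6, C(4))*(-52) = (1/12 + 1)*(-52) = (13/12)*(-52) = -169/3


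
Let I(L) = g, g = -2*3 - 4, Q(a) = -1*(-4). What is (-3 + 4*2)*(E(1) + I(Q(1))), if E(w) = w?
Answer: -45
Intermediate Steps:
Q(a) = 4
g = -10 (g = -6 - 4 = -10)
I(L) = -10
(-3 + 4*2)*(E(1) + I(Q(1))) = (-3 + 4*2)*(1 - 10) = (-3 + 8)*(-9) = 5*(-9) = -45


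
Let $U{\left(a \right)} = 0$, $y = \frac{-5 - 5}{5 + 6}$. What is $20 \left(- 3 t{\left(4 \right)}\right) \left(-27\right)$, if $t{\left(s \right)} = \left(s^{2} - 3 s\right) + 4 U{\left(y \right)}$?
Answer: $6480$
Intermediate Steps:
$y = - \frac{10}{11} \approx -0.90909$
$t{\left(s \right)} = s^{2} - 3 s$ ($t{\left(s \right)} = \left(s^{2} - 3 s\right) + 4 \cdot 0 = \left(s^{2} - 3 s\right) + 0 = s^{2} - 3 s$)
$20 \left(- 3 t{\left(4 \right)}\right) \left(-27\right) = 20 \left(- 3 \cdot 4 \left(-3 + 4\right)\right) \left(-27\right) = 20 \left(- 3 \cdot 4 \cdot 1\right) \left(-27\right) = 20 \left(\left(-3\right) 4\right) \left(-27\right) = 20 \left(-12\right) \left(-27\right) = \left(-240\right) \left(-27\right) = 6480$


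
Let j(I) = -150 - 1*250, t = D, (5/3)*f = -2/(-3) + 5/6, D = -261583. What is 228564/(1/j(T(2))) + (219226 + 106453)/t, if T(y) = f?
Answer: -23915383050479/261583 ≈ -9.1426e+7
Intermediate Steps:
f = 9/10 (f = 3*(-2/(-3) + 5/6)/5 = 3*(-2*(-⅓) + 5*(⅙))/5 = 3*(⅔ + ⅚)/5 = (⅗)*(3/2) = 9/10 ≈ 0.90000)
t = -261583
T(y) = 9/10
j(I) = -400 (j(I) = -150 - 250 = -400)
228564/(1/j(T(2))) + (219226 + 106453)/t = 228564/(1/(-400)) + (219226 + 106453)/(-261583) = 228564/(-1/400) + 325679*(-1/261583) = 228564*(-400) - 325679/261583 = -91425600 - 325679/261583 = -23915383050479/261583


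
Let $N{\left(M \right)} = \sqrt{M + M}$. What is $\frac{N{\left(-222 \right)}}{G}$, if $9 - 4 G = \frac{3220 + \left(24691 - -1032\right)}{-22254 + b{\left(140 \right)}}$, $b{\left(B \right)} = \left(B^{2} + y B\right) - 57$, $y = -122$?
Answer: $\frac{79164 i \sqrt{111}}{103531} \approx 8.056 i$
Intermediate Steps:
$N{\left(M \right)} = \sqrt{2} \sqrt{M}$ ($N{\left(M \right)} = \sqrt{2 M} = \sqrt{2} \sqrt{M}$)
$b{\left(B \right)} = -57 + B^{2} - 122 B$ ($b{\left(B \right)} = \left(B^{2} - 122 B\right) - 57 = -57 + B^{2} - 122 B$)
$G = \frac{103531}{39582}$ ($G = \frac{9}{4} - \frac{\left(3220 + \left(24691 - -1032\right)\right) \frac{1}{-22254 - \left(17137 - 19600\right)}}{4} = \frac{9}{4} - \frac{\left(3220 + \left(24691 + 1032\right)\right) \frac{1}{-22254 - -2463}}{4} = \frac{9}{4} - \frac{\left(3220 + 25723\right) \frac{1}{-22254 + 2463}}{4} = \frac{9}{4} - \frac{28943 \frac{1}{-19791}}{4} = \frac{9}{4} - \frac{28943 \left(- \frac{1}{19791}\right)}{4} = \frac{9}{4} - - \frac{28943}{79164} = \frac{9}{4} + \frac{28943}{79164} = \frac{103531}{39582} \approx 2.6156$)
$\frac{N{\left(-222 \right)}}{G} = \frac{\sqrt{2} \sqrt{-222}}{\frac{103531}{39582}} = \sqrt{2} i \sqrt{222} \cdot \frac{39582}{103531} = 2 i \sqrt{111} \cdot \frac{39582}{103531} = \frac{79164 i \sqrt{111}}{103531}$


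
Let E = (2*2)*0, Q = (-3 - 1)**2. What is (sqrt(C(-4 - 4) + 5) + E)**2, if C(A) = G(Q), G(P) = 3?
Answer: 8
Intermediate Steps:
Q = 16 (Q = (-4)**2 = 16)
C(A) = 3
E = 0 (E = 4*0 = 0)
(sqrt(C(-4 - 4) + 5) + E)**2 = (sqrt(3 + 5) + 0)**2 = (sqrt(8) + 0)**2 = (2*sqrt(2) + 0)**2 = (2*sqrt(2))**2 = 8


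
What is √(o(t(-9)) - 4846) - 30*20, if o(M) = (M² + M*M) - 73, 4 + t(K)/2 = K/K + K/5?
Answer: -600 + I*√118367/5 ≈ -600.0 + 68.809*I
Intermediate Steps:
t(K) = -6 + 2*K/5 (t(K) = -8 + 2*(K/K + K/5) = -8 + 2*(1 + K*(⅕)) = -8 + 2*(1 + K/5) = -8 + (2 + 2*K/5) = -6 + 2*K/5)
o(M) = -73 + 2*M² (o(M) = (M² + M²) - 73 = 2*M² - 73 = -73 + 2*M²)
√(o(t(-9)) - 4846) - 30*20 = √((-73 + 2*(-6 + (⅖)*(-9))²) - 4846) - 30*20 = √((-73 + 2*(-6 - 18/5)²) - 4846) - 1*600 = √((-73 + 2*(-48/5)²) - 4846) - 600 = √((-73 + 2*(2304/25)) - 4846) - 600 = √((-73 + 4608/25) - 4846) - 600 = √(2783/25 - 4846) - 600 = √(-118367/25) - 600 = I*√118367/5 - 600 = -600 + I*√118367/5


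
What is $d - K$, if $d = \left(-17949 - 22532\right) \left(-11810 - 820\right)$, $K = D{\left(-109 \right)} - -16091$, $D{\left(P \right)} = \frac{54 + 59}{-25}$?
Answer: $\frac{12781473588}{25} \approx 5.1126 \cdot 10^{8}$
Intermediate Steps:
$D{\left(P \right)} = - \frac{113}{25}$ ($D{\left(P \right)} = 113 \left(- \frac{1}{25}\right) = - \frac{113}{25}$)
$K = \frac{402162}{25}$ ($K = - \frac{113}{25} - -16091 = - \frac{113}{25} + 16091 = \frac{402162}{25} \approx 16086.0$)
$d = 511275030$ ($d = \left(-40481\right) \left(-12630\right) = 511275030$)
$d - K = 511275030 - \frac{402162}{25} = \frac{12781473588}{25}$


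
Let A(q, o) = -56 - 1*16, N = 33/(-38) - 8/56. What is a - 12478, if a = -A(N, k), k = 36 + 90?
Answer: -12406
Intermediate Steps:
k = 126
N = -269/266 (N = 33*(-1/38) - 8*1/56 = -33/38 - ⅐ = -269/266 ≈ -1.0113)
A(q, o) = -72 (A(q, o) = -56 - 16 = -72)
a = 72 (a = -1*(-72) = 72)
a - 12478 = 72 - 12478 = -12406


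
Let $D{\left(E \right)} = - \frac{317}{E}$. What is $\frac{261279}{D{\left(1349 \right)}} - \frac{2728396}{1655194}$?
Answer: $- \frac{291699716094253}{262348249} \approx -1.1119 \cdot 10^{6}$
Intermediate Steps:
$\frac{261279}{D{\left(1349 \right)}} - \frac{2728396}{1655194} = \frac{261279}{\left(-317\right) \frac{1}{1349}} - \frac{2728396}{1655194} = \frac{261279}{\left(-317\right) \frac{1}{1349}} - \frac{1364198}{827597} = \frac{261279}{- \frac{317}{1349}} - \frac{1364198}{827597} = 261279 \left(- \frac{1349}{317}\right) - \frac{1364198}{827597} = - \frac{352465371}{317} - \frac{1364198}{827597} = - \frac{291699716094253}{262348249}$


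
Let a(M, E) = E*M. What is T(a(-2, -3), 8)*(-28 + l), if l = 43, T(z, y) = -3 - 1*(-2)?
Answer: -15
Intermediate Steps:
T(z, y) = -1 (T(z, y) = -3 + 2 = -1)
T(a(-2, -3), 8)*(-28 + l) = -(-28 + 43) = -1*15 = -15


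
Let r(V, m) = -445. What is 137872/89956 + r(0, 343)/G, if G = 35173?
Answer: 1202335359/791005597 ≈ 1.5200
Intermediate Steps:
137872/89956 + r(0, 343)/G = 137872/89956 - 445/35173 = 137872*(1/89956) - 445*1/35173 = 34468/22489 - 445/35173 = 1202335359/791005597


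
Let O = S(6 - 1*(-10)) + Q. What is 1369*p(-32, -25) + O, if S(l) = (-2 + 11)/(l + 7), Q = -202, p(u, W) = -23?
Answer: -728838/23 ≈ -31689.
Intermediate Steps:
S(l) = 9/(7 + l)
O = -4637/23 (O = 9/(7 + (6 - 1*(-10))) - 202 = 9/(7 + (6 + 10)) - 202 = 9/(7 + 16) - 202 = 9/23 - 202 = -4637/23 ≈ -201.61)
1369*p(-32, -25) + O = 1369*(-23) - 4637/23 = -31487 - 4637/23 = -728838/23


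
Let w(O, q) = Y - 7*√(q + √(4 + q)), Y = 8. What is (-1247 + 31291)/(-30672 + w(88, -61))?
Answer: -30044/(30664 + 7*√(-61 + I*√57)) ≈ -0.97967 + 0.0017498*I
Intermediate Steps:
w(O, q) = 8 - 7*√(q + √(4 + q))
(-1247 + 31291)/(-30672 + w(88, -61)) = (-1247 + 31291)/(-30672 + (8 - 7*√(-61 + √(4 - 61)))) = 30044/(-30672 + (8 - 7*√(-61 + √(-57)))) = 30044/(-30672 + (8 - 7*√(-61 + I*√57))) = 30044/(-30664 - 7*√(-61 + I*√57))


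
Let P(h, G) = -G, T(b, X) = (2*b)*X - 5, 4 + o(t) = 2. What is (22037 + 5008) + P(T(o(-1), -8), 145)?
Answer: 26900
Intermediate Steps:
o(t) = -2 (o(t) = -4 + 2 = -2)
T(b, X) = -5 + 2*X*b (T(b, X) = 2*X*b - 5 = -5 + 2*X*b)
(22037 + 5008) + P(T(o(-1), -8), 145) = (22037 + 5008) - 1*145 = 27045 - 145 = 26900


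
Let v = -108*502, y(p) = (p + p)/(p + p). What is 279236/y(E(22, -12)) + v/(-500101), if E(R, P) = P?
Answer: 139646257052/500101 ≈ 2.7924e+5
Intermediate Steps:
y(p) = 1 (y(p) = (2*p)/((2*p)) = (2*p)*(1/(2*p)) = 1)
v = -54216
279236/y(E(22, -12)) + v/(-500101) = 279236/1 - 54216/(-500101) = 279236*1 - 54216*(-1/500101) = 279236 + 54216/500101 = 139646257052/500101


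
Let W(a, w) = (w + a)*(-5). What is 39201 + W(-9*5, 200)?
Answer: 38426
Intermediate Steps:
W(a, w) = -5*a - 5*w (W(a, w) = (a + w)*(-5) = -5*a - 5*w)
39201 + W(-9*5, 200) = 39201 + (-(-45)*5 - 5*200) = 39201 + (-5*(-45) - 1000) = 39201 + (225 - 1000) = 39201 - 775 = 38426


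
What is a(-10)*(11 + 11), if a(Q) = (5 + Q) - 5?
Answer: -220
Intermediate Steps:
a(Q) = Q
a(-10)*(11 + 11) = -10*(11 + 11) = -10*22 = -220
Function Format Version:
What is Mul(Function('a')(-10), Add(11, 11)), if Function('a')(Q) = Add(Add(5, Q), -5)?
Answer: -220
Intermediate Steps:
Function('a')(Q) = Q
Mul(Function('a')(-10), Add(11, 11)) = Mul(-10, Add(11, 11)) = Mul(-10, 22) = -220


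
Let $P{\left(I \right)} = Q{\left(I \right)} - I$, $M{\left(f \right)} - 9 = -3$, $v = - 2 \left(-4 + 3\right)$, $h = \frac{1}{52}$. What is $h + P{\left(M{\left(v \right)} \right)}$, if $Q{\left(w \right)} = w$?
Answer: $\frac{1}{52} \approx 0.019231$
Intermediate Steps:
$h = \frac{1}{52} \approx 0.019231$
$v = 2$ ($v = \left(-2\right) \left(-1\right) = 2$)
$M{\left(f \right)} = 6$ ($M{\left(f \right)} = 9 - 3 = 6$)
$P{\left(I \right)} = 0$ ($P{\left(I \right)} = I - I = 0$)
$h + P{\left(M{\left(v \right)} \right)} = \frac{1}{52} + 0 = \frac{1}{52}$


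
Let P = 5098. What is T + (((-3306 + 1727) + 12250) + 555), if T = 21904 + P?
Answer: 38228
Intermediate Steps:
T = 27002 (T = 21904 + 5098 = 27002)
T + (((-3306 + 1727) + 12250) + 555) = 27002 + (((-3306 + 1727) + 12250) + 555) = 27002 + ((-1579 + 12250) + 555) = 27002 + (10671 + 555) = 27002 + 11226 = 38228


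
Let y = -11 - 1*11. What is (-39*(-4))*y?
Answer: -3432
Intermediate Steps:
y = -22 (y = -11 - 11 = -22)
(-39*(-4))*y = -39*(-4)*(-22) = 156*(-22) = -3432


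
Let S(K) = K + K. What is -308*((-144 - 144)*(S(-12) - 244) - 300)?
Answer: -23680272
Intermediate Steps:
S(K) = 2*K
-308*((-144 - 144)*(S(-12) - 244) - 300) = -308*((-144 - 144)*(2*(-12) - 244) - 300) = -308*(-288*(-24 - 244) - 300) = -308*(-288*(-268) - 300) = -308*(77184 - 300) = -308*76884 = -23680272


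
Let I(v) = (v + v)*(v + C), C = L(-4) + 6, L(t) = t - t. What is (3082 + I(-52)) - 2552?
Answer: 5314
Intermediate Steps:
L(t) = 0
C = 6 (C = 0 + 6 = 6)
I(v) = 2*v*(6 + v) (I(v) = (v + v)*(v + 6) = (2*v)*(6 + v) = 2*v*(6 + v))
(3082 + I(-52)) - 2552 = (3082 + 2*(-52)*(6 - 52)) - 2552 = (3082 + 2*(-52)*(-46)) - 2552 = (3082 + 4784) - 2552 = 7866 - 2552 = 5314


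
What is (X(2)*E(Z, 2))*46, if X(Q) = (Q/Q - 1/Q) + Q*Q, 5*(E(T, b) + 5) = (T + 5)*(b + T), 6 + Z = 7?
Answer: -1449/5 ≈ -289.80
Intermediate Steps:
Z = 1 (Z = -6 + 7 = 1)
E(T, b) = -5 + (5 + T)*(T + b)/5 (E(T, b) = -5 + ((T + 5)*(b + T))/5 = -5 + ((5 + T)*(T + b))/5 = -5 + (5 + T)*(T + b)/5)
X(Q) = 1 + Q**2 - 1/Q (X(Q) = (1 - 1/Q) + Q**2 = 1 + Q**2 - 1/Q)
(X(2)*E(Z, 2))*46 = (((-1 + 2 + 2**3)/2)*(-5 + 1 + 2 + (1/5)*1**2 + (1/5)*1*2))*46 = (((-1 + 2 + 8)/2)*(-5 + 1 + 2 + (1/5)*1 + 2/5))*46 = (((1/2)*9)*(-5 + 1 + 2 + 1/5 + 2/5))*46 = ((9/2)*(-7/5))*46 = -63/10*46 = -1449/5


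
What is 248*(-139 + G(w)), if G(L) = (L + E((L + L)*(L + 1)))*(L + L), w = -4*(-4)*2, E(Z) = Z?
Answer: 33995096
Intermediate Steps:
w = 32 (w = 16*2 = 32)
G(L) = 2*L*(L + 2*L*(1 + L)) (G(L) = (L + (L + L)*(L + 1))*(L + L) = (L + (2*L)*(1 + L))*(2*L) = (L + 2*L*(1 + L))*(2*L) = 2*L*(L + 2*L*(1 + L)))
248*(-139 + G(w)) = 248*(-139 + 32**2*(6 + 4*32)) = 248*(-139 + 1024*(6 + 128)) = 248*(-139 + 1024*134) = 248*(-139 + 137216) = 248*137077 = 33995096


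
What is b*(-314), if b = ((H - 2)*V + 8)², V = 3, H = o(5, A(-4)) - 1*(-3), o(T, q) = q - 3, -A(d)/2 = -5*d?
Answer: -4372136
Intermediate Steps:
A(d) = 10*d (A(d) = -(-10)*d = 10*d)
o(T, q) = -3 + q
H = -40 (H = (-3 + 10*(-4)) - 1*(-3) = (-3 - 40) + 3 = -43 + 3 = -40)
b = 13924 (b = ((-40 - 2)*3 + 8)² = (-42*3 + 8)² = (-126 + 8)² = (-118)² = 13924)
b*(-314) = 13924*(-314) = -4372136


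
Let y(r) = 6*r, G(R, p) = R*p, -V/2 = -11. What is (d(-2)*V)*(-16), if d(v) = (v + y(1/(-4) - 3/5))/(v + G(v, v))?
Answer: 6248/5 ≈ 1249.6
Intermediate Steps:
V = 22 (V = -2*(-11) = 22)
d(v) = (-51/10 + v)/(v + v**2) (d(v) = (v + 6*(1/(-4) - 3/5))/(v + v*v) = (v + 6*(1*(-1/4) - 3*1/5))/(v + v**2) = (v + 6*(-1/4 - 3/5))/(v + v**2) = (v + 6*(-17/20))/(v + v**2) = (v - 51/10)/(v + v**2) = (-51/10 + v)/(v + v**2))
(d(-2)*V)*(-16) = (((-51/10 - 2)/((-2)*(1 - 2)))*22)*(-16) = (-1/2*(-71/10)/(-1)*22)*(-16) = (-1/2*(-1)*(-71/10)*22)*(-16) = -71/20*22*(-16) = -781/10*(-16) = 6248/5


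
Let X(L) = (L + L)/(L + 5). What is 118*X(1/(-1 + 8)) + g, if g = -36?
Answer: -265/9 ≈ -29.444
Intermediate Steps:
X(L) = 2*L/(5 + L) (X(L) = (2*L)/(5 + L) = 2*L/(5 + L))
118*X(1/(-1 + 8)) + g = 118*(2/((-1 + 8)*(5 + 1/(-1 + 8)))) - 36 = 118*(2/(7*(5 + 1/7))) - 36 = 118*(2*(⅐)/(5 + ⅐)) - 36 = 118*(2*(⅐)/(36/7)) - 36 = 118*(2*(⅐)*(7/36)) - 36 = 118*(1/18) - 36 = 59/9 - 36 = -265/9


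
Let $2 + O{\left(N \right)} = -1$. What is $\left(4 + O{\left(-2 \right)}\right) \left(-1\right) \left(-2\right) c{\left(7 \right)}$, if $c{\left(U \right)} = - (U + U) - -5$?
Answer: $-18$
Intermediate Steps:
$O{\left(N \right)} = -3$ ($O{\left(N \right)} = -2 - 1 = -3$)
$c{\left(U \right)} = 5 - 2 U$ ($c{\left(U \right)} = - 2 U + 5 = 5 - 2 U$)
$\left(4 + O{\left(-2 \right)}\right) \left(-1\right) \left(-2\right) c{\left(7 \right)} = \left(4 - 3\right) \left(-1\right) \left(-2\right) \left(5 - 14\right) = 1 \left(-1\right) \left(-2\right) \left(5 - 14\right) = \left(-1\right) \left(-2\right) \left(-9\right) = 2 \left(-9\right) = -18$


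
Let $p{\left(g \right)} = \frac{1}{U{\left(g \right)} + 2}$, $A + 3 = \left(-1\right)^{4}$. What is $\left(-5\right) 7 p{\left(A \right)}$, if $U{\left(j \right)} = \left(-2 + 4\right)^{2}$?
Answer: $- \frac{35}{6} \approx -5.8333$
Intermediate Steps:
$U{\left(j \right)} = 4$ ($U{\left(j \right)} = 2^{2} = 4$)
$A = -2$ ($A = -3 + \left(-1\right)^{4} = -3 + 1 = -2$)
$p{\left(g \right)} = \frac{1}{6}$ ($p{\left(g \right)} = \frac{1}{4 + 2} = \frac{1}{6}$)
$\left(-5\right) 7 p{\left(A \right)} = \left(-5\right) 7 \cdot \frac{1}{6} = \left(-35\right) \frac{1}{6} = - \frac{35}{6}$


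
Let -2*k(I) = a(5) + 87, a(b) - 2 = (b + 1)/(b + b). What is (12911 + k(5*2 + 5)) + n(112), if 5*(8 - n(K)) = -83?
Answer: 64454/5 ≈ 12891.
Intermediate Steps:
a(b) = 2 + (1 + b)/(2*b) (a(b) = 2 + (b + 1)/(b + b) = 2 + (1 + b)/((2*b)) = 2 + (1 + b)*(1/(2*b)) = 2 + (1 + b)/(2*b))
n(K) = 123/5 (n(K) = 8 - ⅕*(-83) = 8 + 83/5 = 123/5)
k(I) = -224/5 (k(I) = -((½)*(1 + 5*5)/5 + 87)/2 = -((½)*(⅕)*(1 + 25) + 87)/2 = -((½)*(⅕)*26 + 87)/2 = -(13/5 + 87)/2 = -½*448/5 = -224/5)
(12911 + k(5*2 + 5)) + n(112) = (12911 - 224/5) + 123/5 = 64331/5 + 123/5 = 64454/5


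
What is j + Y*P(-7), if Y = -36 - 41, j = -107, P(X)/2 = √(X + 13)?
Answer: -107 - 154*√6 ≈ -484.22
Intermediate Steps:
P(X) = 2*√(13 + X) (P(X) = 2*√(X + 13) = 2*√(13 + X))
Y = -77
j + Y*P(-7) = -107 - 154*√(13 - 7) = -107 - 154*√6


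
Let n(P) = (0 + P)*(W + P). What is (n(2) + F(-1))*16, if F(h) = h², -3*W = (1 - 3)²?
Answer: 112/3 ≈ 37.333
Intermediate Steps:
W = -4/3 (W = -(1 - 3)²/3 = -⅓*(-2)² = -⅓*4 = -4/3 ≈ -1.3333)
n(P) = P*(-4/3 + P) (n(P) = (0 + P)*(-4/3 + P) = P*(-4/3 + P))
(n(2) + F(-1))*16 = ((⅓)*2*(-4 + 3*2) + (-1)²)*16 = ((⅓)*2*(-4 + 6) + 1)*16 = ((⅓)*2*2 + 1)*16 = (4/3 + 1)*16 = (7/3)*16 = 112/3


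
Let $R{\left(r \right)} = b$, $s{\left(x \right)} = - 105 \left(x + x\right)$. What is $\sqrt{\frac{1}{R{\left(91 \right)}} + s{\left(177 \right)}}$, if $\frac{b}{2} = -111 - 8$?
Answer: $\frac{i \sqrt{2105457718}}{238} \approx 192.8 i$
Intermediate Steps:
$s{\left(x \right)} = - 210 x$ ($s{\left(x \right)} = - 105 \cdot 2 x = - 210 x$)
$b = -238$ ($b = 2 \left(-111 - 8\right) = 2 \left(-119\right) = -238$)
$R{\left(r \right)} = -238$
$\sqrt{\frac{1}{R{\left(91 \right)}} + s{\left(177 \right)}} = \sqrt{\frac{1}{-238} - 37170} = \sqrt{- \frac{1}{238} - 37170} = \sqrt{- \frac{8846461}{238}} = \frac{i \sqrt{2105457718}}{238}$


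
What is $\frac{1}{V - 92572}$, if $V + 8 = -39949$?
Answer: $- \frac{1}{132529} \approx -7.5455 \cdot 10^{-6}$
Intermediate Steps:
$V = -39957$ ($V = -8 - 39949 = -39957$)
$\frac{1}{V - 92572} = \frac{1}{-39957 - 92572} = \frac{1}{-132529} = - \frac{1}{132529}$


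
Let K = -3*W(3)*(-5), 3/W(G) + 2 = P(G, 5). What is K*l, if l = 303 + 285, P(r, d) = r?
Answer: 26460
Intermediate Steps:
W(G) = 3/(-2 + G)
l = 588
K = 45 (K = -9/(-2 + 3)*(-5) = -9/1*(-5) = -9*(-5) = 45)
K*l = 45*588 = 26460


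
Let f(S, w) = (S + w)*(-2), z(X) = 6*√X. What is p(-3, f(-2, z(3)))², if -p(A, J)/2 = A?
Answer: 36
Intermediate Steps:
f(S, w) = -2*S - 2*w
p(A, J) = -2*A
p(-3, f(-2, z(3)))² = (-2*(-3))² = 6² = 36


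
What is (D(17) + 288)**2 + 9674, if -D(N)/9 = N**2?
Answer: 5359643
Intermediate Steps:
D(N) = -9*N**2
(D(17) + 288)**2 + 9674 = (-9*17**2 + 288)**2 + 9674 = (-9*289 + 288)**2 + 9674 = (-2601 + 288)**2 + 9674 = (-2313)**2 + 9674 = 5349969 + 9674 = 5359643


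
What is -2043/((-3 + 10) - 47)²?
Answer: -2043/1600 ≈ -1.2769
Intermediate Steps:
-2043/((-3 + 10) - 47)² = -2043/(7 - 47)² = -2043/((-40)²) = -2043/1600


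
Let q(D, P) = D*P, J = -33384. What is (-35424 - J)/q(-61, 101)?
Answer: 2040/6161 ≈ 0.33112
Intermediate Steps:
(-35424 - J)/q(-61, 101) = (-35424 - 1*(-33384))/((-61*101)) = (-35424 + 33384)/(-6161) = -2040*(-1/6161) = 2040/6161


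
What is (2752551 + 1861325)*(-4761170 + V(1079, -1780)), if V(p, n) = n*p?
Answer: -30828950518040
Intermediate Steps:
(2752551 + 1861325)*(-4761170 + V(1079, -1780)) = (2752551 + 1861325)*(-4761170 - 1780*1079) = 4613876*(-4761170 - 1920620) = 4613876*(-6681790) = -30828950518040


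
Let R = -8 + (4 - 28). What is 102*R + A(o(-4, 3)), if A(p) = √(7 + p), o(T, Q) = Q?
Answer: -3264 + √10 ≈ -3260.8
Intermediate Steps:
R = -32 (R = -8 - 24 = -32)
102*R + A(o(-4, 3)) = 102*(-32) + √(7 + 3) = -3264 + √10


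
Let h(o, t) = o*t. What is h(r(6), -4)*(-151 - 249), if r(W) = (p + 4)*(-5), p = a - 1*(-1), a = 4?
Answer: -72000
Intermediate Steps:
p = 5 (p = 4 - 1*(-1) = 4 + 1 = 5)
r(W) = -45 (r(W) = (5 + 4)*(-5) = 9*(-5) = -45)
h(r(6), -4)*(-151 - 249) = (-45*(-4))*(-151 - 249) = 180*(-400) = -72000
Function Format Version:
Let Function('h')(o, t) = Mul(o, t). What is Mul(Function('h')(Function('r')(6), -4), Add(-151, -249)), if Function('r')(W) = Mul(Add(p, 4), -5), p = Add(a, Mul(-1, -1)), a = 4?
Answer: -72000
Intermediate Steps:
p = 5 (p = Add(4, Mul(-1, -1)) = Add(4, 1) = 5)
Function('r')(W) = -45 (Function('r')(W) = Mul(Add(5, 4), -5) = Mul(9, -5) = -45)
Mul(Function('h')(Function('r')(6), -4), Add(-151, -249)) = Mul(Mul(-45, -4), Add(-151, -249)) = Mul(180, -400) = -72000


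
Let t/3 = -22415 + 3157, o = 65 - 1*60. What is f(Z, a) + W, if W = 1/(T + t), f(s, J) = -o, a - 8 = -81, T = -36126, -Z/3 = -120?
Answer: -469501/93900 ≈ -5.0000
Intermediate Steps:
Z = 360 (Z = -3*(-120) = 360)
o = 5 (o = 65 - 60 = 5)
t = -57774 (t = 3*(-22415 + 3157) = 3*(-19258) = -57774)
a = -73 (a = 8 - 81 = -73)
f(s, J) = -5 (f(s, J) = -1*5 = -5)
W = -1/93900 (W = 1/(-36126 - 57774) = 1/(-93900) = -1/93900 ≈ -1.0650e-5)
f(Z, a) + W = -5 - 1/93900 = -469501/93900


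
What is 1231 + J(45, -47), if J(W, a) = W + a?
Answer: 1229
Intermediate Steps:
1231 + J(45, -47) = 1231 + (45 - 47) = 1231 - 2 = 1229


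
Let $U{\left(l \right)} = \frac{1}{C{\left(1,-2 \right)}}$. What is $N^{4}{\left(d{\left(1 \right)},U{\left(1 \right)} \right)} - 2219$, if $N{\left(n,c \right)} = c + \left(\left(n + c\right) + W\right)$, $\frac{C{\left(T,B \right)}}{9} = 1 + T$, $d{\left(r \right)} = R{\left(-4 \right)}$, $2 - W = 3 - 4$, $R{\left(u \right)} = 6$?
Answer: $\frac{30653317}{6561} \approx 4672.0$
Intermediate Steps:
$W = 3$ ($W = 2 - \left(3 - 4\right) = 2 - -1 = 2 + 1 = 3$)
$d{\left(r \right)} = 6$
$C{\left(T,B \right)} = 9 + 9 T$ ($C{\left(T,B \right)} = 9 \left(1 + T\right) = 9 + 9 T$)
$U{\left(l \right)} = \frac{1}{18}$ ($U{\left(l \right)} = \frac{1}{9 + 9 \cdot 1} = \frac{1}{9 + 9} = \frac{1}{18}$)
$N{\left(n,c \right)} = 3 + n + 2 c$ ($N{\left(n,c \right)} = c + \left(\left(n + c\right) + 3\right) = c + \left(\left(c + n\right) + 3\right) = c + \left(3 + c + n\right) = 3 + n + 2 c$)
$N^{4}{\left(d{\left(1 \right)},U{\left(1 \right)} \right)} - 2219 = \left(3 + 6 + 2 \cdot \frac{1}{18}\right)^{4} - 2219 = \left(3 + 6 + \frac{1}{9}\right)^{4} - 2219 = \left(\frac{82}{9}\right)^{4} - 2219 = \frac{45212176}{6561} - 2219 = \frac{30653317}{6561}$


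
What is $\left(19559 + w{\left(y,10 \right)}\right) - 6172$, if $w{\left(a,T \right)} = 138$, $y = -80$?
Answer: $13525$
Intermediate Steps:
$\left(19559 + w{\left(y,10 \right)}\right) - 6172 = \left(19559 + 138\right) - 6172 = 19697 - 6172 = 13525$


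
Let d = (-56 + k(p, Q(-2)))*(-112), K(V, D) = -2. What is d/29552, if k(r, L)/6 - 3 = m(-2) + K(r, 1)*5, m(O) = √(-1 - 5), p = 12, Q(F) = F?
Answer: 686/1847 - 42*I*√6/1847 ≈ 0.37141 - 0.0557*I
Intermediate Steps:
m(O) = I*√6 (m(O) = √(-6) = I*√6)
k(r, L) = -42 + 6*I*√6 (k(r, L) = 18 + 6*(I*√6 - 2*5) = 18 + 6*(I*√6 - 10) = 18 + 6*(-10 + I*√6) = 18 + (-60 + 6*I*√6) = -42 + 6*I*√6)
d = 10976 - 672*I*√6 (d = (-56 + (-42 + 6*I*√6))*(-112) = (-98 + 6*I*√6)*(-112) = 10976 - 672*I*√6 ≈ 10976.0 - 1646.1*I)
d/29552 = (10976 - 672*I*√6)/29552 = (10976 - 672*I*√6)*(1/29552) = 686/1847 - 42*I*√6/1847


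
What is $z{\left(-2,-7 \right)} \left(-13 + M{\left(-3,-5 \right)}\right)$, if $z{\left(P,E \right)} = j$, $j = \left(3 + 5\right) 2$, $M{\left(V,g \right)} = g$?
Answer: $-288$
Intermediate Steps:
$j = 16$ ($j = 8 \cdot 2 = 16$)
$z{\left(P,E \right)} = 16$
$z{\left(-2,-7 \right)} \left(-13 + M{\left(-3,-5 \right)}\right) = 16 \left(-13 - 5\right) = 16 \left(-18\right) = -288$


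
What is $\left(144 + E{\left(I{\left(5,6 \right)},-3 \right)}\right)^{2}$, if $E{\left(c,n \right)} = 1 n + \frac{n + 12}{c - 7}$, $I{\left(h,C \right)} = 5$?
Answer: $\frac{74529}{4} \approx 18632.0$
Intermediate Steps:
$E{\left(c,n \right)} = n + \frac{12 + n}{-7 + c}$
$\left(144 + E{\left(I{\left(5,6 \right)},-3 \right)}\right)^{2} = \left(144 + \frac{12 - -18 + 5 \left(-3\right)}{-7 + 5}\right)^{2} = \left(144 + \frac{12 + 18 - 15}{-2}\right)^{2} = \left(144 - \frac{15}{2}\right)^{2} = \left(\frac{273}{2}\right)^{2} = \frac{74529}{4}$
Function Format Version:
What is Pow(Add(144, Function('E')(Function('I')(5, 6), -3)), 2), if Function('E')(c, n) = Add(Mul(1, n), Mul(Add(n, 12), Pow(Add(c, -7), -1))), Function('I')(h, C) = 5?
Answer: Rational(74529, 4) ≈ 18632.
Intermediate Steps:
Function('E')(c, n) = Add(n, Mul(Pow(Add(-7, c), -1), Add(12, n))) (Function('E')(c, n) = Add(n, Mul(Add(12, n), Pow(Add(-7, c), -1))) = Add(n, Mul(Pow(Add(-7, c), -1), Add(12, n))))
Pow(Add(144, Function('E')(Function('I')(5, 6), -3)), 2) = Pow(Add(144, Mul(Pow(Add(-7, 5), -1), Add(12, Mul(-6, -3), Mul(5, -3)))), 2) = Pow(Add(144, Mul(Pow(-2, -1), Add(12, 18, -15))), 2) = Pow(Add(144, Mul(Rational(-1, 2), 15)), 2) = Pow(Add(144, Rational(-15, 2)), 2) = Pow(Rational(273, 2), 2) = Rational(74529, 4)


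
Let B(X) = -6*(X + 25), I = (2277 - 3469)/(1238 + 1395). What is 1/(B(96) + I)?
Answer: -2633/1912750 ≈ -0.0013766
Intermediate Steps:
I = -1192/2633 ≈ -0.45272
B(X) = -150 - 6*X (B(X) = -6*(25 + X) = -150 - 6*X)
1/(B(96) + I) = 1/((-150 - 6*96) - 1192/2633) = 1/((-150 - 576) - 1192/2633) = 1/(-726 - 1192/2633) = 1/(-1912750/2633) = -2633/1912750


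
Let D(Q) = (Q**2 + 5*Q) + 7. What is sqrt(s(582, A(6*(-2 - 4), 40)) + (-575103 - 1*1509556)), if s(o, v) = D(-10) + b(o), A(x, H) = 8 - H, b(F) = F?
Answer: 2*I*sqrt(521005) ≈ 1443.6*I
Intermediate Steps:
D(Q) = 7 + Q**2 + 5*Q
s(o, v) = 57 + o (s(o, v) = (7 + (-10)**2 + 5*(-10)) + o = (7 + 100 - 50) + o = 57 + o)
sqrt(s(582, A(6*(-2 - 4), 40)) + (-575103 - 1*1509556)) = sqrt((57 + 582) + (-575103 - 1*1509556)) = sqrt(639 + (-575103 - 1509556)) = sqrt(639 - 2084659) = sqrt(-2084020) = 2*I*sqrt(521005)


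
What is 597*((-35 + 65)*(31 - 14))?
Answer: 304470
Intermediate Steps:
597*((-35 + 65)*(31 - 14)) = 597*(30*17) = 597*510 = 304470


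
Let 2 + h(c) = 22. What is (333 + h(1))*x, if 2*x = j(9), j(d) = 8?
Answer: 1412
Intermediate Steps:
h(c) = 20 (h(c) = -2 + 22 = 20)
x = 4 (x = (1/2)*8 = 4)
(333 + h(1))*x = (333 + 20)*4 = 353*4 = 1412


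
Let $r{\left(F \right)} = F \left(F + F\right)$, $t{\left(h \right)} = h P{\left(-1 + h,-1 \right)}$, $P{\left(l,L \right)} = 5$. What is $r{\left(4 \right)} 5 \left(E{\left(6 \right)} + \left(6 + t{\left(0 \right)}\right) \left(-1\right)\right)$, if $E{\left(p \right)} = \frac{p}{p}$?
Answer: $-800$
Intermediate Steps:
$E{\left(p \right)} = 1$
$t{\left(h \right)} = 5 h$ ($t{\left(h \right)} = h 5 = 5 h$)
$r{\left(F \right)} = 2 F^{2}$ ($r{\left(F \right)} = F 2 F = 2 F^{2}$)
$r{\left(4 \right)} 5 \left(E{\left(6 \right)} + \left(6 + t{\left(0 \right)}\right) \left(-1\right)\right) = 2 \cdot 4^{2} \cdot 5 \left(1 + \left(6 + 5 \cdot 0\right) \left(-1\right)\right) = 2 \cdot 16 \cdot 5 \left(1 + \left(6 + 0\right) \left(-1\right)\right) = 32 \cdot 5 \left(1 + 6 \left(-1\right)\right) = 32 \cdot 5 \left(1 - 6\right) = 32 \cdot 5 \left(-5\right) = 32 \left(-25\right) = -800$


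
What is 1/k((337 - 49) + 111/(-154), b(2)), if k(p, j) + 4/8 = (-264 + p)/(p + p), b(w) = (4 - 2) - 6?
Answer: -14747/6776 ≈ -2.1764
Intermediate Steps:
b(w) = -4 (b(w) = 2 - 6 = -4)
k(p, j) = -1/2 + (-264 + p)/(2*p) (k(p, j) = -1/2 + (-264 + p)/(p + p) = -1/2 + (-264 + p)/((2*p)) = -1/2 + (-264 + p)*(1/(2*p)) = -1/2 + (-264 + p)/(2*p))
1/k((337 - 49) + 111/(-154), b(2)) = 1/(-132/((337 - 49) + 111/(-154))) = 1/(-132/(288 + 111*(-1/154))) = 1/(-132/(288 - 111/154)) = 1/(-132/44241/154) = 1/(-132*154/44241) = 1/(-6776/14747) = -14747/6776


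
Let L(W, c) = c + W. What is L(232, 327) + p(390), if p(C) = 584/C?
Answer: 109297/195 ≈ 560.50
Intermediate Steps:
L(W, c) = W + c
L(232, 327) + p(390) = (232 + 327) + 584/390 = 559 + 584*(1/390) = 559 + 292/195 = 109297/195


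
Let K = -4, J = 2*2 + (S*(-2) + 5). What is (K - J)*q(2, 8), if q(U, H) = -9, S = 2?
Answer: 81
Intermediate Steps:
J = 5 (J = 2*2 + (2*(-2) + 5) = 4 + (-4 + 5) = 4 + 1 = 5)
(K - J)*q(2, 8) = (-4 - 1*5)*(-9) = (-4 - 5)*(-9) = -9*(-9) = 81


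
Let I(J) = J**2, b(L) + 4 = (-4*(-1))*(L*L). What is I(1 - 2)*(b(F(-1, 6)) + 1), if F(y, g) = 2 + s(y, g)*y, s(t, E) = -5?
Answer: 193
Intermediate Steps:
F(y, g) = 2 - 5*y
b(L) = -4 + 4*L**2 (b(L) = -4 + (-4*(-1))*(L*L) = -4 + 4*L**2)
I(1 - 2)*(b(F(-1, 6)) + 1) = (1 - 2)**2*((-4 + 4*(2 - 5*(-1))**2) + 1) = (-1)**2*((-4 + 4*(2 + 5)**2) + 1) = 1*((-4 + 4*7**2) + 1) = 1*((-4 + 4*49) + 1) = 1*((-4 + 196) + 1) = 1*(192 + 1) = 1*193 = 193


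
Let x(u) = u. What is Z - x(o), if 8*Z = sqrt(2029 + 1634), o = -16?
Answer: 16 + 3*sqrt(407)/8 ≈ 23.565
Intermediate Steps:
Z = 3*sqrt(407)/8 (Z = sqrt(2029 + 1634)/8 = sqrt(3663)/8 = (3*sqrt(407))/8 = 3*sqrt(407)/8 ≈ 7.5653)
Z - x(o) = 3*sqrt(407)/8 - 1*(-16) = 3*sqrt(407)/8 + 16 = 16 + 3*sqrt(407)/8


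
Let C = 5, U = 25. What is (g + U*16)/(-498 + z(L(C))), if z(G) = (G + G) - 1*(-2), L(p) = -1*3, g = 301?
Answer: -701/502 ≈ -1.3964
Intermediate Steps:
L(p) = -3
z(G) = 2 + 2*G (z(G) = 2*G + 2 = 2 + 2*G)
(g + U*16)/(-498 + z(L(C))) = (301 + 25*16)/(-498 + (2 + 2*(-3))) = (301 + 400)/(-498 + (2 - 6)) = 701/(-498 - 4) = 701/(-502) = 701*(-1/502) = -701/502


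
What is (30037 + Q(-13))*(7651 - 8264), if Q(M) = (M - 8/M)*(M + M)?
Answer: -18610067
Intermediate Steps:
Q(M) = 2*M*(M - 8/M) (Q(M) = (M - 8/M)*(2*M) = 2*M*(M - 8/M))
(30037 + Q(-13))*(7651 - 8264) = (30037 + (-16 + 2*(-13)²))*(7651 - 8264) = (30037 + (-16 + 2*169))*(-613) = (30037 + (-16 + 338))*(-613) = (30037 + 322)*(-613) = 30359*(-613) = -18610067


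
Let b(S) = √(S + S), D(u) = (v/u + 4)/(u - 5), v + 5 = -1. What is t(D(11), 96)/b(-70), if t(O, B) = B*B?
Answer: -4608*I*√35/35 ≈ -778.89*I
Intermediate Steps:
v = -6 (v = -5 - 1 = -6)
D(u) = (4 - 6/u)/(-5 + u) (D(u) = (-6/u + 4)/(u - 5) = (4 - 6/u)/(-5 + u))
t(O, B) = B²
b(S) = √2*√S (b(S) = √(2*S) = √2*√S)
t(D(11), 96)/b(-70) = 96²/((√2*√(-70))) = 9216/((√2*(I*√70))) = 9216/((2*I*√35)) = 9216*(-I*√35/70) = -4608*I*√35/35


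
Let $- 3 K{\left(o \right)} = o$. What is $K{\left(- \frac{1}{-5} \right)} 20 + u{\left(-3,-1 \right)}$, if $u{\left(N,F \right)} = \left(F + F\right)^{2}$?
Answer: $\frac{8}{3} \approx 2.6667$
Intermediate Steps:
$u{\left(N,F \right)} = 4 F^{2}$ ($u{\left(N,F \right)} = \left(2 F\right)^{2} = 4 F^{2}$)
$K{\left(o \right)} = - \frac{o}{3}$
$K{\left(- \frac{1}{-5} \right)} 20 + u{\left(-3,-1 \right)} = - \frac{\left(-1\right) \frac{1}{-5}}{3} \cdot 20 + 4 \left(-1\right)^{2} = - \frac{\left(-1\right) \left(- \frac{1}{5}\right)}{3} \cdot 20 + 4 \cdot 1 = \left(- \frac{1}{3}\right) \frac{1}{5} \cdot 20 + 4 = \left(- \frac{1}{15}\right) 20 + 4 = - \frac{4}{3} + 4 = \frac{8}{3}$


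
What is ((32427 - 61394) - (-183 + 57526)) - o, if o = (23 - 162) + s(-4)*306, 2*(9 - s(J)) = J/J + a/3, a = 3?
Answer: -88619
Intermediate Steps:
s(J) = 8 (s(J) = 9 - (J/J + 3/3)/2 = 9 - (1 + 3*(⅓))/2 = 9 - (1 + 1)/2 = 9 - ½*2 = 9 - 1 = 8)
o = 2309 (o = (23 - 162) + 8*306 = -139 + 2448 = 2309)
((32427 - 61394) - (-183 + 57526)) - o = ((32427 - 61394) - (-183 + 57526)) - 1*2309 = (-28967 - 1*57343) - 2309 = (-28967 - 57343) - 2309 = -86310 - 2309 = -88619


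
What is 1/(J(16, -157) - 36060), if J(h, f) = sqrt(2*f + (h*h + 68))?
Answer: -3606/130032359 - sqrt(10)/1300323590 ≈ -2.7734e-5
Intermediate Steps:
J(h, f) = sqrt(68 + h**2 + 2*f) (J(h, f) = sqrt(2*f + (h**2 + 68)) = sqrt(2*f + (68 + h**2)) = sqrt(68 + h**2 + 2*f))
1/(J(16, -157) - 36060) = 1/(sqrt(68 + 16**2 + 2*(-157)) - 36060) = 1/(sqrt(68 + 256 - 314) - 36060) = 1/(sqrt(10) - 36060) = 1/(-36060 + sqrt(10))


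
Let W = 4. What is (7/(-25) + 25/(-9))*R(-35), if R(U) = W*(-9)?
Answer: 2752/25 ≈ 110.08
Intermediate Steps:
R(U) = -36 (R(U) = 4*(-9) = -36)
(7/(-25) + 25/(-9))*R(-35) = (7/(-25) + 25/(-9))*(-36) = (7*(-1/25) + 25*(-1/9))*(-36) = (-7/25 - 25/9)*(-36) = -688/225*(-36) = 2752/25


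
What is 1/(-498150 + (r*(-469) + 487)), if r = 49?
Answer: -1/520644 ≈ -1.9207e-6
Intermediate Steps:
1/(-498150 + (r*(-469) + 487)) = 1/(-498150 + (49*(-469) + 487)) = 1/(-498150 + (-22981 + 487)) = 1/(-498150 - 22494) = 1/(-520644) = -1/520644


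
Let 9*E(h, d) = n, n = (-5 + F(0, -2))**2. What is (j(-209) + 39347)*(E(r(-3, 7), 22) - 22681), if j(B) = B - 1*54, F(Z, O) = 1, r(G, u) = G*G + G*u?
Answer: -2659184164/3 ≈ -8.8639e+8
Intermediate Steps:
r(G, u) = G**2 + G*u
n = 16 (n = (-5 + 1)**2 = (-4)**2 = 16)
E(h, d) = 16/9 (E(h, d) = (1/9)*16 = 16/9)
j(B) = -54 + B (j(B) = B - 54 = -54 + B)
(j(-209) + 39347)*(E(r(-3, 7), 22) - 22681) = ((-54 - 209) + 39347)*(16/9 - 22681) = (-263 + 39347)*(-204113/9) = 39084*(-204113/9) = -2659184164/3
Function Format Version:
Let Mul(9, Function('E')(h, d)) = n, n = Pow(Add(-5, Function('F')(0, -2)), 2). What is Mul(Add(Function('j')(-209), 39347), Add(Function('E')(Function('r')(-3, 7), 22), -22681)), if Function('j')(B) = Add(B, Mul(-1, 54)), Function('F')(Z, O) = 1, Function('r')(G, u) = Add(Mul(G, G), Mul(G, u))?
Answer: Rational(-2659184164, 3) ≈ -8.8639e+8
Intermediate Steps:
Function('r')(G, u) = Add(Pow(G, 2), Mul(G, u))
n = 16 (n = Pow(Add(-5, 1), 2) = Pow(-4, 2) = 16)
Function('E')(h, d) = Rational(16, 9) (Function('E')(h, d) = Mul(Rational(1, 9), 16) = Rational(16, 9))
Function('j')(B) = Add(-54, B) (Function('j')(B) = Add(B, -54) = Add(-54, B))
Mul(Add(Function('j')(-209), 39347), Add(Function('E')(Function('r')(-3, 7), 22), -22681)) = Mul(Add(Add(-54, -209), 39347), Add(Rational(16, 9), -22681)) = Mul(Add(-263, 39347), Rational(-204113, 9)) = Mul(39084, Rational(-204113, 9)) = Rational(-2659184164, 3)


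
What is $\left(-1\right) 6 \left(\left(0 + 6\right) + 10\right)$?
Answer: $-96$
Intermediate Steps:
$\left(-1\right) 6 \left(\left(0 + 6\right) + 10\right) = - 6 \left(6 + 10\right) = \left(-6\right) 16 = -96$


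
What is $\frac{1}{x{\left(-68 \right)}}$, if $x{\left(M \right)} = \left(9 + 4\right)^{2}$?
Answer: $\frac{1}{169} \approx 0.0059172$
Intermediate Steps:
$x{\left(M \right)} = 169$ ($x{\left(M \right)} = 13^{2} = 169$)
$\frac{1}{x{\left(-68 \right)}} = \frac{1}{169}$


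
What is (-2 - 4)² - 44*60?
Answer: -2604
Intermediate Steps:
(-2 - 4)² - 44*60 = (-6)² - 2640 = 36 - 2640 = -2604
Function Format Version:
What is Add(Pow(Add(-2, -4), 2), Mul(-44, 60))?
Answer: -2604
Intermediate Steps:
Add(Pow(Add(-2, -4), 2), Mul(-44, 60)) = Add(Pow(-6, 2), -2640) = Add(36, -2640) = -2604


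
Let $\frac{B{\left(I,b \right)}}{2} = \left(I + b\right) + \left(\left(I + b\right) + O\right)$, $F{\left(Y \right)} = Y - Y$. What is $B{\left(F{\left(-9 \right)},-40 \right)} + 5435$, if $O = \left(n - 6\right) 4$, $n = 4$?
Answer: $5259$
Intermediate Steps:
$O = -8$ ($O = \left(4 - 6\right) 4 = \left(-2\right) 4 = -8$)
$F{\left(Y \right)} = 0$
$B{\left(I,b \right)} = -16 + 4 I + 4 b$ ($B{\left(I,b \right)} = 2 \left(\left(I + b\right) - \left(8 - I - b\right)\right) = 2 \left(\left(I + b\right) + \left(-8 + I + b\right)\right) = 2 \left(-8 + 2 I + 2 b\right) = -16 + 4 I + 4 b$)
$B{\left(F{\left(-9 \right)},-40 \right)} + 5435 = \left(-16 + 4 \cdot 0 + 4 \left(-40\right)\right) + 5435 = \left(-16 + 0 - 160\right) + 5435 = -176 + 5435 = 5259$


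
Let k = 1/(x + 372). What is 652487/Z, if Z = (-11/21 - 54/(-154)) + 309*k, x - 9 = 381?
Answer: 38284022238/13633 ≈ 2.8082e+6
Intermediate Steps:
x = 390 (x = 9 + 381 = 390)
k = 1/762 (k = 1/(390 + 372) = 1/762 ≈ 0.0013123)
Z = 13633/58674 (Z = (-11/21 - 54/(-154)) + 309*(1/762) = (-11*1/21 - 54*(-1/154)) + 103/254 = (-11/21 + 27/77) + 103/254 = -40/231 + 103/254 = 13633/58674 ≈ 0.23235)
652487/Z = 652487/(13633/58674) = 652487*(58674/13633) = 38284022238/13633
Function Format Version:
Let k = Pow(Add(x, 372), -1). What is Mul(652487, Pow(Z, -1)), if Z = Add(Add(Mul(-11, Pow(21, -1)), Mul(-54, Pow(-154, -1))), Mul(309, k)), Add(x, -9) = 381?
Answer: Rational(38284022238, 13633) ≈ 2.8082e+6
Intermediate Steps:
x = 390 (x = Add(9, 381) = 390)
k = Rational(1, 762) (k = Pow(Add(390, 372), -1) = Pow(762, -1) = Rational(1, 762) ≈ 0.0013123)
Z = Rational(13633, 58674) (Z = Add(Add(Mul(-11, Pow(21, -1)), Mul(-54, Pow(-154, -1))), Mul(309, Rational(1, 762))) = Add(Add(Mul(-11, Rational(1, 21)), Mul(-54, Rational(-1, 154))), Rational(103, 254)) = Add(Add(Rational(-11, 21), Rational(27, 77)), Rational(103, 254)) = Add(Rational(-40, 231), Rational(103, 254)) = Rational(13633, 58674) ≈ 0.23235)
Mul(652487, Pow(Z, -1)) = Mul(652487, Pow(Rational(13633, 58674), -1)) = Mul(652487, Rational(58674, 13633)) = Rational(38284022238, 13633)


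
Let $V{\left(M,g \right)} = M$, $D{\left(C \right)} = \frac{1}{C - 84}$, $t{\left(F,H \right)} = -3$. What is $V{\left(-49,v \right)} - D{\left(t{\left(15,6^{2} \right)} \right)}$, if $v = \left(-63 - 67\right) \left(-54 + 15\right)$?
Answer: $- \frac{4262}{87} \approx -48.989$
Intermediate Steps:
$D{\left(C \right)} = \frac{1}{-84 + C}$
$v = 5070$ ($v = \left(-130\right) \left(-39\right) = 5070$)
$V{\left(-49,v \right)} - D{\left(t{\left(15,6^{2} \right)} \right)} = -49 - \frac{1}{-84 - 3} = -49 - \frac{1}{-87} = -49 - - \frac{1}{87} = -49 + \frac{1}{87} = - \frac{4262}{87}$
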